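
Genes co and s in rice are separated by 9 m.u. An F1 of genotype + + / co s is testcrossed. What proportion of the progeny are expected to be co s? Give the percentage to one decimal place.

45.5%

A map distance of 9 m.u. corresponds to a recombination frequency of 0.090.
The F1 is + + / co s, so co s is a parental gamete class with expected frequency (1 − r)/2 = 0.910/2 = 0.4550.
That is 0.4550 = 45.5% of the progeny.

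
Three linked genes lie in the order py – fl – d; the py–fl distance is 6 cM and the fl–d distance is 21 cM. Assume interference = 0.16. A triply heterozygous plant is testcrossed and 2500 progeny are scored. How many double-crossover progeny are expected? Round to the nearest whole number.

Map distances give recombination frequencies of 0.060 and 0.210 for the two intervals.
With interference 0.16 (so coincidence = 0.84), expected double-crossover frequency = 0.060 × 0.210 × 0.84 = 0.01058.
Expected number = 0.01058 × 2500 = 26.46 ≈ 26.

26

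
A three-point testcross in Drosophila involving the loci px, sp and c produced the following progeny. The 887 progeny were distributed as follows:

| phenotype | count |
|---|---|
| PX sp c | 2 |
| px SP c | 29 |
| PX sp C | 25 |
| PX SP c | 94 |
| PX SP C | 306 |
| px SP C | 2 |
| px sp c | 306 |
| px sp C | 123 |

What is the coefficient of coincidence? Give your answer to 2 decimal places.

0.28

The two most frequent reciprocal classes, px sp c and PX SP C, are the parental types, so the F1 was px sp c / PX SP C.
The two rarest classes, PX sp c and px SP C, are the double crossovers. Comparing them with the parentals, only the px allele has switched, so px is the middle locus and the order is sp – px – c.
sp–px: (54 + 4)/887 = 0.0654; px–c: (217 + 4)/887 = 0.2492.
Expected DCO frequency = 0.0654 × 0.2492 ≈ 0.01630; observed = 4/887 ≈ 0.00451.
Coefficient of coincidence = 0.00451/0.01630 ≈ 0.28.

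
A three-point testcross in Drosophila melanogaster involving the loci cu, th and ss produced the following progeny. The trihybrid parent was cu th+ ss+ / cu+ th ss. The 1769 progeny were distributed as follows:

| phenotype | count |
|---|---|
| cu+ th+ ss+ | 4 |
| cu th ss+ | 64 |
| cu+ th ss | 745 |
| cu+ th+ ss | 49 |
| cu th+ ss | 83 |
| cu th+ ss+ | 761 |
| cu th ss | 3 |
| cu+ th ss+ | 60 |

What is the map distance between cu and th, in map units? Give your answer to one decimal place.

The two rarest classes, cu+ th+ ss+ and cu th ss, are the double crossovers. Comparing them with the parentals, only the cu allele has switched, so cu is the middle locus and the order is ss – cu – th.
Crossovers in the cu–th interval produce the single-crossover classes cu th ss+ and cu+ th+ ss (64 + 49 = 113) plus the double crossovers (7).
RF(cu–th) = (113 + 7) / 1769 = 120/1769 = 0.0678 → 6.8 map units.

6.8 map units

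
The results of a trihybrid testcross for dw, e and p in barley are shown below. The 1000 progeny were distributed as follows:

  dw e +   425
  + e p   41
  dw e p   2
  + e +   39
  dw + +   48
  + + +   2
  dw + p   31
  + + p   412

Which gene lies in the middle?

The two most frequent reciprocal classes, dw e + and + + p, are the parental types, so the F1 was dw e + / + + p.
The two rarest classes, dw e p and + + +, are the double crossovers. Comparing them with the parentals, only the p allele has switched, so p is the middle locus and the order is dw – p – e.

p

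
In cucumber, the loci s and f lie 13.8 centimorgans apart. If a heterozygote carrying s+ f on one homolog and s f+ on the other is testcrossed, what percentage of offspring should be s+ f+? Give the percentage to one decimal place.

6.9%

A map distance of 13.8 centimorgans corresponds to a recombination frequency of 0.138.
The F1 is s+ f / s f+, so s+ f+ is a recombinant gamete class with expected frequency r/2 = 0.138/2 = 0.0690.
That is 0.0690 = 6.9% of the progeny.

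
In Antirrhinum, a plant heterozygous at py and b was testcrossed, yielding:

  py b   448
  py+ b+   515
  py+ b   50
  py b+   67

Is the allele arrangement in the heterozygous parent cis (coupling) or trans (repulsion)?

cis

The two most frequent classes are py+ b+ (515) and py b (448); these are the parental (non-recombinant) types.
So the F1 carried py+ b+ on one chromosome and py b on the other — the recessive alleles are on the same chromosome (cis / coupling).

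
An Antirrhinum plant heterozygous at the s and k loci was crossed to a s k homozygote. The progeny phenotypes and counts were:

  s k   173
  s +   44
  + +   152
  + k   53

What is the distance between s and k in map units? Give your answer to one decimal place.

The two most frequent classes, + + (152) and s k (173), are the parental types, so the F1 was + + / s k.
The recombinant classes are + k and s +: 53 + 44 = 97.
Recombination frequency = 97/422 = 0.2299 ≈ 23.0%, i.e. 23.0 map units.

23.0 map units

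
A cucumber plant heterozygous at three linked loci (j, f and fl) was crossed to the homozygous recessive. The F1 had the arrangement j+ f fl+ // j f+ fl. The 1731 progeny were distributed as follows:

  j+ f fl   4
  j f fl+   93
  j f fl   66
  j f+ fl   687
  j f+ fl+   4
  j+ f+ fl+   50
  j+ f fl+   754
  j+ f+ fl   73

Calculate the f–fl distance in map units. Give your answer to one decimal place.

The two rarest classes, j+ f fl and j f+ fl+, are the double crossovers. Comparing them with the parentals, only the fl allele has switched, so fl is the middle locus and the order is f – fl – j.
Crossovers in the f–fl interval produce the single-crossover classes j+ f+ fl+ and j f fl (50 + 66 = 116) plus the double crossovers (8).
RF(f–fl) = (116 + 8) / 1731 = 124/1731 = 0.0716 → 7.2 map units.

7.2 map units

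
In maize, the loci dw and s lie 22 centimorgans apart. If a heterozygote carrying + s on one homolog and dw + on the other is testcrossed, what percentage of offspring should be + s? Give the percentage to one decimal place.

A map distance of 22 centimorgans corresponds to a recombination frequency of 0.220.
The F1 is + s / dw +, so + s is a parental gamete class with expected frequency (1 − r)/2 = 0.780/2 = 0.3900.
That is 0.3900 = 39.0% of the progeny.

39.0%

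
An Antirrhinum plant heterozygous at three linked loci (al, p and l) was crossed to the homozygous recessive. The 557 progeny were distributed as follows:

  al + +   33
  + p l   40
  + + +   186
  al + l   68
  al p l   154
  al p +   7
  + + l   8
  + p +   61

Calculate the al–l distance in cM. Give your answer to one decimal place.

The two most frequent reciprocal classes, + + + and al p l, are the parental types, so the F1 was + + + / al p l.
The two rarest classes, + + l and al p +, are the double crossovers. Comparing them with the parentals, only the l allele has switched, so l is the middle locus and the order is al – l – p.
Crossovers in the al–l interval produce the single-crossover classes al + + and + p l (33 + 40 = 73) plus the double crossovers (15).
RF(al–l) = (73 + 15) / 557 = 88/557 = 0.1580 → 15.8 cM.

15.8 cM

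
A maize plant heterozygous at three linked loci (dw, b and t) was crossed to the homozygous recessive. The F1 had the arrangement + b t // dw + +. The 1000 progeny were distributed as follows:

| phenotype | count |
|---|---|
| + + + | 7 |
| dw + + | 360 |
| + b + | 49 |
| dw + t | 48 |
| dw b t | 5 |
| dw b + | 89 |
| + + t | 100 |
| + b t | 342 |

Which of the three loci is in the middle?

dw

The two rarest classes, dw b t and + + +, are the double crossovers. Comparing them with the parentals, only the dw allele has switched, so dw is the middle locus and the order is b – dw – t.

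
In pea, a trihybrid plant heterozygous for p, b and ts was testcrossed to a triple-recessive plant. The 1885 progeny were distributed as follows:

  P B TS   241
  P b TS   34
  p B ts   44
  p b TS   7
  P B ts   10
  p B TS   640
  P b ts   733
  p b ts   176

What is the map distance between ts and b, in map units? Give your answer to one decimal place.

The two most frequent reciprocal classes, p B TS and P b ts, are the parental types, so the F1 was p B TS / P b ts.
The two rarest classes, p b TS and P B ts, are the double crossovers. Comparing them with the parentals, only the b allele has switched, so b is the middle locus and the order is ts – b – p.
Crossovers in the ts–b interval produce the single-crossover classes p B ts and P b TS (44 + 34 = 78) plus the double crossovers (17).
RF(ts–b) = (78 + 17) / 1885 = 95/1885 = 0.0504 → 5.0 map units.

5.0 map units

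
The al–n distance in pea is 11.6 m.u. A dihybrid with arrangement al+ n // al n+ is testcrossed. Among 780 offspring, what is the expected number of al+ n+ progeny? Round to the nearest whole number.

45

A map distance of 11.6 m.u. corresponds to a recombination frequency of 0.116.
The F1 is al+ n / al n+, so al+ n+ is a recombinant gamete class with expected frequency r/2 = 0.116/2 = 0.0580.
Expected number = 0.0580 × 780 = 45.24 ≈ 45.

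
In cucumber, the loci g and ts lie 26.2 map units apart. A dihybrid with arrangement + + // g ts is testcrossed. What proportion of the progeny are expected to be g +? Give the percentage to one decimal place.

13.1%

A map distance of 26.2 map units corresponds to a recombination frequency of 0.262.
The F1 is + + / g ts, so g + is a recombinant gamete class with expected frequency r/2 = 0.262/2 = 0.1310.
That is 0.1310 = 13.1% of the progeny.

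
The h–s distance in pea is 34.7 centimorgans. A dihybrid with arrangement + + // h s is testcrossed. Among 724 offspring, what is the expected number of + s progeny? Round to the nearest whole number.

A map distance of 34.7 centimorgans corresponds to a recombination frequency of 0.347.
The F1 is + + / h s, so + s is a recombinant gamete class with expected frequency r/2 = 0.347/2 = 0.1735.
Expected number = 0.1735 × 724 = 125.61 ≈ 126.

126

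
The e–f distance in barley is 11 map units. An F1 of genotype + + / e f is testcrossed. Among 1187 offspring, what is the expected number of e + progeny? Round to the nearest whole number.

65

A map distance of 11 map units corresponds to a recombination frequency of 0.110.
The F1 is + + / e f, so e + is a recombinant gamete class with expected frequency r/2 = 0.110/2 = 0.0550.
Expected number = 0.0550 × 1187 = 65.28 ≈ 65.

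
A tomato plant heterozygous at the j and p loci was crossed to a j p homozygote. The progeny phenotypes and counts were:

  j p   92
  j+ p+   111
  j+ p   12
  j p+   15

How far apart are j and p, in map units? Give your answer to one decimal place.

11.7 map units

The two most frequent classes, j+ p+ (111) and j p (92), are the parental types, so the F1 was j+ p+ / j p.
The recombinant classes are j+ p and j p+: 12 + 15 = 27.
Recombination frequency = 27/230 = 0.1174 ≈ 11.7%, i.e. 11.7 map units.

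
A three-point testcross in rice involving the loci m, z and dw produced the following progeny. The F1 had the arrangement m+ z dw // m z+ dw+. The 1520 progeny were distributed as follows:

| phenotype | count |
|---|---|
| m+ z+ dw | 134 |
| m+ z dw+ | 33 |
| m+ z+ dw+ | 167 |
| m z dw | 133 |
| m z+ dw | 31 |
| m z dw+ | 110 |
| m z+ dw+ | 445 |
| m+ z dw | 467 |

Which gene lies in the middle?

The two rarest classes, m+ z dw+ and m z+ dw, are the double crossovers. Comparing them with the parentals, only the dw allele has switched, so dw is the middle locus and the order is z – dw – m.

dw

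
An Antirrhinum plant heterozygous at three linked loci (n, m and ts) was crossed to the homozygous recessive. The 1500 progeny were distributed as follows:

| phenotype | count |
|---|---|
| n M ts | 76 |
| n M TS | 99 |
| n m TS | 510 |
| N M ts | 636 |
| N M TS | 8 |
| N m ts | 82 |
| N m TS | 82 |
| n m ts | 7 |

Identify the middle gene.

The two most frequent reciprocal classes, n m TS and N M ts, are the parental types, so the F1 was n m TS / N M ts.
The two rarest classes, n m ts and N M TS, are the double crossovers. Comparing them with the parentals, only the ts allele has switched, so ts is the middle locus and the order is n – ts – m.

ts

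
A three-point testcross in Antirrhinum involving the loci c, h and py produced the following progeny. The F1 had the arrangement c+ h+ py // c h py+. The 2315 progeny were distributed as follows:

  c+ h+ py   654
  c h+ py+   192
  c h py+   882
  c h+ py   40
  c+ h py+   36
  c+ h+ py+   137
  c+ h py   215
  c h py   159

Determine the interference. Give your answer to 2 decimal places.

0.02

The two rarest classes, c h+ py and c+ h py+, are the double crossovers. Comparing them with the parentals, only the c allele has switched, so c is the middle locus and the order is h – c – py.
h–c: (407 + 76)/2315 = 0.2086; c–py: (296 + 76)/2315 = 0.1607.
Expected DCO frequency = 0.2086 × 0.1607 ≈ 0.03352; observed = 76/2315 ≈ 0.03283.
Coefficient of coincidence = 0.03283/0.03352 ≈ 0.98; interference = 1 − 0.98 = 0.02.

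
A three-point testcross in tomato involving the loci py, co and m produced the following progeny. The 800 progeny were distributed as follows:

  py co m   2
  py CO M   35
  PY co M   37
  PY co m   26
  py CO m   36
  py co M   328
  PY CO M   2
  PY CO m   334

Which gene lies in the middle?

The two most frequent reciprocal classes, PY CO m and py co M, are the parental types, so the F1 was PY CO m / py co M.
The two rarest classes, PY CO M and py co m, are the double crossovers. Comparing them with the parentals, only the m allele has switched, so m is the middle locus and the order is py – m – co.

m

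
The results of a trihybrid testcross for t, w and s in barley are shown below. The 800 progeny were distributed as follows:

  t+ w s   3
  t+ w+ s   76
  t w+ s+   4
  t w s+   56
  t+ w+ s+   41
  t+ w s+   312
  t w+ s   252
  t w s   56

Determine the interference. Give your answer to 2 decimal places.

0.61

The two most frequent reciprocal classes, t w+ s and t+ w s+, are the parental types, so the F1 was t w+ s / t+ w s+.
The two rarest classes, t w+ s+ and t+ w s, are the double crossovers. Comparing them with the parentals, only the s allele has switched, so s is the middle locus and the order is t – s – w.
t–s: (132 + 7)/800 = 0.1737; s–w: (97 + 7)/800 = 0.1300.
Expected DCO frequency = 0.1737 × 0.1300 ≈ 0.02258; observed = 7/800 ≈ 0.00875.
Coefficient of coincidence = 0.00875/0.02258 ≈ 0.39; interference = 1 − 0.39 = 0.61.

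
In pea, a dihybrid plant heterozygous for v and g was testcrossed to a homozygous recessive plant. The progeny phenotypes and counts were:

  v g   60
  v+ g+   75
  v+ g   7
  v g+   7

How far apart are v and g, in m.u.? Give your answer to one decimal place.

9.4 m.u.

The two most frequent classes, v+ g+ (75) and v g (60), are the parental types, so the F1 was v+ g+ / v g.
The recombinant classes are v+ g and v g+: 7 + 7 = 14.
Recombination frequency = 14/149 = 0.0940 ≈ 9.4%, i.e. 9.4 m.u.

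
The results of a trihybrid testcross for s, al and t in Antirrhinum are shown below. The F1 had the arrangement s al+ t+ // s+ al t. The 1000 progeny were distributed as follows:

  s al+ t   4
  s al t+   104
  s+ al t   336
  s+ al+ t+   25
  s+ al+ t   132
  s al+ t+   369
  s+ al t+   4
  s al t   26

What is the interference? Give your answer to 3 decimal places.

The two rarest classes, s al+ t and s+ al t+, are the double crossovers. Comparing them with the parentals, only the t allele has switched, so t is the middle locus and the order is al – t – s.
al–t: (236 + 8)/1000 = 0.2440; t–s: (51 + 8)/1000 = 0.0590.
Expected DCO frequency = 0.2440 × 0.0590 ≈ 0.01440; observed = 8/1000 ≈ 0.00800.
Coefficient of coincidence = 0.00800/0.01440 ≈ 0.556; interference = 1 − 0.556 = 0.444.

0.444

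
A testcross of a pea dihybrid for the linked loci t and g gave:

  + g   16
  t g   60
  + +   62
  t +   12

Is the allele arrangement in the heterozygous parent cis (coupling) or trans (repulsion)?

The two most frequent classes are + + (62) and t g (60); these are the parental (non-recombinant) types.
So the F1 carried + + on one chromosome and t g on the other — the recessive alleles are on the same chromosome (cis / coupling).

cis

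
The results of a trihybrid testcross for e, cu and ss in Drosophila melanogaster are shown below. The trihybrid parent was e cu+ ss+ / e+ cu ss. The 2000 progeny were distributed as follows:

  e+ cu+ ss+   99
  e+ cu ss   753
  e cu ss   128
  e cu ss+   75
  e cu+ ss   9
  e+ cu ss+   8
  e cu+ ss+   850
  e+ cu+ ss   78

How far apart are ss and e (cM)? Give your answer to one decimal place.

12.2 cM

The two rarest classes, e cu+ ss and e+ cu ss+, are the double crossovers. Comparing them with the parentals, only the ss allele has switched, so ss is the middle locus and the order is cu – ss – e.
Crossovers in the ss–e interval produce the single-crossover classes e+ cu+ ss+ and e cu ss (99 + 128 = 227) plus the double crossovers (17).
RF(ss–e) = (227 + 17) / 2000 = 244/2000 = 0.1220 → 12.2 cM.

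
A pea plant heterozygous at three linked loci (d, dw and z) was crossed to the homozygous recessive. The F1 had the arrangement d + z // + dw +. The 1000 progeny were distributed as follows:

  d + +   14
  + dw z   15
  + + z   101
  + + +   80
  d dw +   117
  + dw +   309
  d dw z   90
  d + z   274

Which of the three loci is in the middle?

z

The two rarest classes, d + + and + dw z, are the double crossovers. Comparing them with the parentals, only the z allele has switched, so z is the middle locus and the order is d – z – dw.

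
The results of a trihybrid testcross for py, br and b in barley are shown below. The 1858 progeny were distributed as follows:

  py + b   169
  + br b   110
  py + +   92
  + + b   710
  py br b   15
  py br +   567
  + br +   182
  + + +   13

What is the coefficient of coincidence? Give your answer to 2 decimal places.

The two most frequent reciprocal classes, + + b and py br +, are the parental types, so the F1 was + + b / py br +.
The two rarest classes, + + + and py br b, are the double crossovers. Comparing them with the parentals, only the b allele has switched, so b is the middle locus and the order is py – b – br.
py–b: (351 + 28)/1858 = 0.2040; b–br: (202 + 28)/1858 = 0.1238.
Expected DCO frequency = 0.2040 × 0.1238 ≈ 0.02526; observed = 28/1858 ≈ 0.01507.
Coefficient of coincidence = 0.01507/0.02526 ≈ 0.60.

0.60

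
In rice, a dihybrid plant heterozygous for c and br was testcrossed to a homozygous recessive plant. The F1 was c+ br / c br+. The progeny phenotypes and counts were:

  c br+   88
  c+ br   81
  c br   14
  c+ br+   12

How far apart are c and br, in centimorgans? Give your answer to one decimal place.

13.3 centimorgans

The recombinant classes are c+ br+ and c br: 12 + 14 = 26.
Recombination frequency = 26/195 = 0.1333 ≈ 13.3%, i.e. 13.3 centimorgans.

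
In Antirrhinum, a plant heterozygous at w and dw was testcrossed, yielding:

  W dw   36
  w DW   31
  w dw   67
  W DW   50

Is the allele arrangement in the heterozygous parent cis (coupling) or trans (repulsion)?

The two most frequent classes are W DW (50) and w dw (67); these are the parental (non-recombinant) types.
So the F1 carried W DW on one chromosome and w dw on the other — the recessive alleles are on the same chromosome (cis / coupling).

cis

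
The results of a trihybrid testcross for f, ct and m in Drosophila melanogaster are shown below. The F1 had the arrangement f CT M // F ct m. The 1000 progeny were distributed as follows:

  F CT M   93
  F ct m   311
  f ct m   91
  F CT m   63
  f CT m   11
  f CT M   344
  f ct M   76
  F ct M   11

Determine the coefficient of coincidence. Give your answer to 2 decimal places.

0.66

The two rarest classes, f CT m and F ct M, are the double crossovers. Comparing them with the parentals, only the m allele has switched, so m is the middle locus and the order is ct – m – f.
ct–m: (139 + 22)/1000 = 0.1610; m–f: (184 + 22)/1000 = 0.2060.
Expected DCO frequency = 0.1610 × 0.2060 ≈ 0.03317; observed = 22/1000 ≈ 0.02200.
Coefficient of coincidence = 0.02200/0.03317 ≈ 0.66.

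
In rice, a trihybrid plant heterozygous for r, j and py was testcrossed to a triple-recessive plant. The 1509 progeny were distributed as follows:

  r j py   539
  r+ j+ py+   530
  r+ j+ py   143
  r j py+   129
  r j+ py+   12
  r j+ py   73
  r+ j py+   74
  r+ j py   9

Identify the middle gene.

r

The two most frequent reciprocal classes, r j py and r+ j+ py+, are the parental types, so the F1 was r j py / r+ j+ py+.
The two rarest classes, r+ j py and r j+ py+, are the double crossovers. Comparing them with the parentals, only the r allele has switched, so r is the middle locus and the order is j – r – py.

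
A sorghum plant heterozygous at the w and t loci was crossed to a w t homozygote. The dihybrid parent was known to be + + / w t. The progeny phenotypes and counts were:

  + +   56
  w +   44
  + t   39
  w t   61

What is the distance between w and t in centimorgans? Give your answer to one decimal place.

The recombinant classes are + t and w +: 39 + 44 = 83.
Recombination frequency = 83/200 = 0.4150 ≈ 41.5%, i.e. 41.5 centimorgans.

41.5 centimorgans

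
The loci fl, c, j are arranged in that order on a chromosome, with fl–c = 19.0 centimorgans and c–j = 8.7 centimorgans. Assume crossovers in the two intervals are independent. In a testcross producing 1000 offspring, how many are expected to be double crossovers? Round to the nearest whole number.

Map distances give recombination frequencies of 0.190 and 0.087 for the two intervals.
With no interference, expected double-crossover frequency = 0.190 × 0.087 = 0.01653.
Expected number = 0.01653 × 1000 = 16.53 ≈ 17.

17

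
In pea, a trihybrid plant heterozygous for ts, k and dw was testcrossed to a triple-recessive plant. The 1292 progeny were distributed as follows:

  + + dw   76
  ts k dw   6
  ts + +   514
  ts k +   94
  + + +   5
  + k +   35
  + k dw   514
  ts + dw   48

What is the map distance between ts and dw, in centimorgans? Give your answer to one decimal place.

The two most frequent reciprocal classes, + k dw and ts + +, are the parental types, so the F1 was + k dw / ts + +.
The two rarest classes, ts k dw and + + +, are the double crossovers. Comparing them with the parentals, only the ts allele has switched, so ts is the middle locus and the order is k – ts – dw.
Crossovers in the ts–dw interval produce the single-crossover classes + k + and ts + dw (35 + 48 = 83) plus the double crossovers (11).
RF(ts–dw) = (83 + 11) / 1292 = 94/1292 = 0.0728 → 7.3 centimorgans.

7.3 centimorgans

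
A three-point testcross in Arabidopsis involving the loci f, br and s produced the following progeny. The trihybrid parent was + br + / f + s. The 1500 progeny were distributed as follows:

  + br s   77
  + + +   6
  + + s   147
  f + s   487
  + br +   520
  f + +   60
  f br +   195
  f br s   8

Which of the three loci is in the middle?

br

The two rarest classes, + + + and f br s, are the double crossovers. Comparing them with the parentals, only the br allele has switched, so br is the middle locus and the order is f – br – s.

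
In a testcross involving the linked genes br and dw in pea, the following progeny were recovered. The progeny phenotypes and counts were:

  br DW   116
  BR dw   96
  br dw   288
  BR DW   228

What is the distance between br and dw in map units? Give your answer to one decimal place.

29.1 map units

The two most frequent classes, BR DW (228) and br dw (288), are the parental types, so the F1 was BR DW / br dw.
The recombinant classes are BR dw and br DW: 96 + 116 = 212.
Recombination frequency = 212/728 = 0.2912 ≈ 29.1%, i.e. 29.1 map units.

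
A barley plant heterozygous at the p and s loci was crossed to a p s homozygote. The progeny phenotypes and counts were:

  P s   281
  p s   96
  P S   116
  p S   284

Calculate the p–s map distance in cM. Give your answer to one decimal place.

The two most frequent classes, P s (281) and p S (284), are the parental types, so the F1 was P s / p S.
The recombinant classes are P S and p s: 116 + 96 = 212.
Recombination frequency = 212/777 = 0.2728 ≈ 27.3%, i.e. 27.3 cM.

27.3 cM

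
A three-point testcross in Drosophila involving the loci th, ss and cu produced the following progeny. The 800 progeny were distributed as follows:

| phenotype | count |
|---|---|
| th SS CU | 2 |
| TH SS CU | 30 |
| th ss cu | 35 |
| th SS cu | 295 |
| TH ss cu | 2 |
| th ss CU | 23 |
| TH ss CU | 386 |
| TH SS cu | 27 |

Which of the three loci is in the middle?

cu

The two most frequent reciprocal classes, th SS cu and TH ss CU, are the parental types, so the F1 was th SS cu / TH ss CU.
The two rarest classes, th SS CU and TH ss cu, are the double crossovers. Comparing them with the parentals, only the cu allele has switched, so cu is the middle locus and the order is ss – cu – th.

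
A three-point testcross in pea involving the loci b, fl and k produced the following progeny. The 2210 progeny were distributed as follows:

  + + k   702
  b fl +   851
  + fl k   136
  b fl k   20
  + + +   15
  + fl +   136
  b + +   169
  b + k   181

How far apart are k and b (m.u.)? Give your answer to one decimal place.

The two most frequent reciprocal classes, + + k and b fl +, are the parental types, so the F1 was + + k / b fl +.
The two rarest classes, + + + and b fl k, are the double crossovers. Comparing them with the parentals, only the k allele has switched, so k is the middle locus and the order is b – k – fl.
Crossovers in the b–k interval produce the single-crossover classes b + k and + fl + (181 + 136 = 317) plus the double crossovers (35).
RF(b–k) = (317 + 35) / 2210 = 352/2210 = 0.1593 → 15.9 m.u.

15.9 m.u.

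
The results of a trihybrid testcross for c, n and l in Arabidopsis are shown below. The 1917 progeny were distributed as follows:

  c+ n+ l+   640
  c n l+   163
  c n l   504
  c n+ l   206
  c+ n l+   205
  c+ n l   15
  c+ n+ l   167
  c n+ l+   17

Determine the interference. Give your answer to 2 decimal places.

The two most frequent reciprocal classes, c n l and c+ n+ l+, are the parental types, so the F1 was c n l / c+ n+ l+.
The two rarest classes, c+ n l and c n+ l+, are the double crossovers. Comparing them with the parentals, only the c allele has switched, so c is the middle locus and the order is n – c – l.
n–c: (411 + 32)/1917 = 0.2311; c–l: (330 + 32)/1917 = 0.1888.
Expected DCO frequency = 0.2311 × 0.1888 ≈ 0.04363; observed = 32/1917 ≈ 0.01669.
Coefficient of coincidence = 0.01669/0.04363 ≈ 0.38; interference = 1 − 0.38 = 0.62.

0.62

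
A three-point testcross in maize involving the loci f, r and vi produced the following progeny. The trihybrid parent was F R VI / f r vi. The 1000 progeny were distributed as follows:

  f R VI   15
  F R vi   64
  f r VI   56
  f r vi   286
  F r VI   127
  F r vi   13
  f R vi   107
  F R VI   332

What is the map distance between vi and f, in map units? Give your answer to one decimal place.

The two rarest classes, f R VI and F r vi, are the double crossovers. Comparing them with the parentals, only the f allele has switched, so f is the middle locus and the order is vi – f – r.
Crossovers in the vi–f interval produce the single-crossover classes F R vi and f r VI (64 + 56 = 120) plus the double crossovers (28).
RF(vi–f) = (120 + 28) / 1000 = 148/1000 = 0.1480 → 14.8 map units.

14.8 map units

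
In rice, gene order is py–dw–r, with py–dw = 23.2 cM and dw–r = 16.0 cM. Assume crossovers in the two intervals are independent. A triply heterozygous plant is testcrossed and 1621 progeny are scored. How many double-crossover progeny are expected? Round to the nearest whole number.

Map distances give recombination frequencies of 0.232 and 0.160 for the two intervals.
With no interference, expected double-crossover frequency = 0.232 × 0.160 = 0.03712.
Expected number = 0.03712 × 1621 = 60.17 ≈ 60.

60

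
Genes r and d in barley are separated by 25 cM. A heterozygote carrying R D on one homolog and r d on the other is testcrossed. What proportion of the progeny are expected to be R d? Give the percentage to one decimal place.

12.5%

A map distance of 25 cM corresponds to a recombination frequency of 0.250.
The F1 is R D / r d, so R d is a recombinant gamete class with expected frequency r/2 = 0.250/2 = 0.1250.
That is 0.1250 = 12.5% of the progeny.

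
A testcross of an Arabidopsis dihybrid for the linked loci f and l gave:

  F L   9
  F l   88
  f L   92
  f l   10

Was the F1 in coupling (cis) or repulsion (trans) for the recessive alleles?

trans

The two most frequent classes are F l (88) and f L (92); these are the parental (non-recombinant) types.
So the F1 carried F l on one chromosome and f L on the other — the recessive alleles are on opposite chromosomes (trans / repulsion).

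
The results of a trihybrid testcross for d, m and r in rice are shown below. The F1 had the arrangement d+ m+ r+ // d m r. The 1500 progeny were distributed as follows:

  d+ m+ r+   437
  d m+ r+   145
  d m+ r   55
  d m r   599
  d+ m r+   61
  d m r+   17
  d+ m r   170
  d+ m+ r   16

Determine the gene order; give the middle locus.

r

The two rarest classes, d+ m+ r and d m r+, are the double crossovers. Comparing them with the parentals, only the r allele has switched, so r is the middle locus and the order is d – r – m.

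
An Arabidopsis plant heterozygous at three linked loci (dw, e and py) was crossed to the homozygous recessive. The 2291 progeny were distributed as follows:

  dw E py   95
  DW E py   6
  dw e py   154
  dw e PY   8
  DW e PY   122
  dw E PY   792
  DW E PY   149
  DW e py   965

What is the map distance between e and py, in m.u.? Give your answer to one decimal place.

The two most frequent reciprocal classes, DW e py and dw E PY, are the parental types, so the F1 was DW e py / dw E PY.
The two rarest classes, DW E py and dw e PY, are the double crossovers. Comparing them with the parentals, only the e allele has switched, so e is the middle locus and the order is dw – e – py.
Crossovers in the e–py interval produce the single-crossover classes DW e PY and dw E py (122 + 95 = 217) plus the double crossovers (14).
RF(e–py) = (217 + 14) / 2291 = 231/2291 = 0.1008 → 10.1 m.u.

10.1 m.u.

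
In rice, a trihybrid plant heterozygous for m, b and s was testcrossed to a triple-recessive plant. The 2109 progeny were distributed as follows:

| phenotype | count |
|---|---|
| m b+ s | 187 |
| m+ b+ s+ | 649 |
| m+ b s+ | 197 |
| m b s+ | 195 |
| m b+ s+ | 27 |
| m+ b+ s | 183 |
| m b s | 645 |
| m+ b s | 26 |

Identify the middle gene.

m

The two most frequent reciprocal classes, m b s and m+ b+ s+, are the parental types, so the F1 was m b s / m+ b+ s+.
The two rarest classes, m+ b s and m b+ s+, are the double crossovers. Comparing them with the parentals, only the m allele has switched, so m is the middle locus and the order is s – m – b.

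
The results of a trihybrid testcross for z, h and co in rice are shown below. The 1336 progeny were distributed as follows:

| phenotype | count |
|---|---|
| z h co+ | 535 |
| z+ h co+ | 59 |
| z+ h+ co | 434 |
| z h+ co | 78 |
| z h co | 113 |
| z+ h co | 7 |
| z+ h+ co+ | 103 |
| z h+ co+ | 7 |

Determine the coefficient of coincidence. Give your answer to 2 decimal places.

0.54

The two most frequent reciprocal classes, z+ h+ co and z h co+, are the parental types, so the F1 was z+ h+ co / z h co+.
The two rarest classes, z+ h co and z h+ co+, are the double crossovers. Comparing them with the parentals, only the h allele has switched, so h is the middle locus and the order is co – h – z.
co–h: (216 + 14)/1336 = 0.1722; h–z: (137 + 14)/1336 = 0.1130.
Expected DCO frequency = 0.1722 × 0.1130 ≈ 0.01946; observed = 14/1336 ≈ 0.01048.
Coefficient of coincidence = 0.01048/0.01946 ≈ 0.54.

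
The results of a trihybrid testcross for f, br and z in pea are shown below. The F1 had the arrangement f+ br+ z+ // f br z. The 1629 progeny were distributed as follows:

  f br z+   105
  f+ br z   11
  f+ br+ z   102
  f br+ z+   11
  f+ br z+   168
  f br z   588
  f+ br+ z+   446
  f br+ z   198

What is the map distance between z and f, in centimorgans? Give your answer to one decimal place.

The two rarest classes, f br+ z+ and f+ br z, are the double crossovers. Comparing them with the parentals, only the f allele has switched, so f is the middle locus and the order is z – f – br.
Crossovers in the z–f interval produce the single-crossover classes f+ br+ z and f br z+ (102 + 105 = 207) plus the double crossovers (22).
RF(z–f) = (207 + 22) / 1629 = 229/1629 = 0.1406 → 14.1 centimorgans.

14.1 centimorgans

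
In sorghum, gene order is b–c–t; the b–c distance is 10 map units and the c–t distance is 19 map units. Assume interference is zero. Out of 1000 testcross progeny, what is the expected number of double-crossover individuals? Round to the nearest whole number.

19

Map distances give recombination frequencies of 0.100 and 0.190 for the two intervals.
With no interference, expected double-crossover frequency = 0.100 × 0.190 = 0.01900.
Expected number = 0.01900 × 1000 = 19.00 ≈ 19.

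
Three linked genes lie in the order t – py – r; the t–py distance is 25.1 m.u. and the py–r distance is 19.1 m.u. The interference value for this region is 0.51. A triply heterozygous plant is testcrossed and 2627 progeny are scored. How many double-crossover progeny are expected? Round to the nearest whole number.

62

Map distances give recombination frequencies of 0.251 and 0.191 for the two intervals.
With interference 0.51 (so coincidence = 0.49), expected double-crossover frequency = 0.251 × 0.191 × 0.49 = 0.02349.
Expected number = 0.02349 × 2627 = 61.71 ≈ 62.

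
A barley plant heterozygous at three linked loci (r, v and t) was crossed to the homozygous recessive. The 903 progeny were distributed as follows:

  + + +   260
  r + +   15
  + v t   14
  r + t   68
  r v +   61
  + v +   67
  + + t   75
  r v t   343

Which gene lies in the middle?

The two most frequent reciprocal classes, r v t and + + +, are the parental types, so the F1 was r v t / + + +.
The two rarest classes, + v t and r + +, are the double crossovers. Comparing them with the parentals, only the r allele has switched, so r is the middle locus and the order is v – r – t.

r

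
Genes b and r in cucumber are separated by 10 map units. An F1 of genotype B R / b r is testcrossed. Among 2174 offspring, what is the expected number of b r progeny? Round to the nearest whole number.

978

A map distance of 10 map units corresponds to a recombination frequency of 0.100.
The F1 is B R / b r, so b r is a parental gamete class with expected frequency (1 − r)/2 = 0.900/2 = 0.4500.
Expected number = 0.4500 × 2174 = 978.30 ≈ 978.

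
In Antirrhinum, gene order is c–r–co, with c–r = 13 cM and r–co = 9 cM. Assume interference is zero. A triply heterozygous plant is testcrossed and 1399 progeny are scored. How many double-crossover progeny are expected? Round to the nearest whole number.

Map distances give recombination frequencies of 0.130 and 0.090 for the two intervals.
With no interference, expected double-crossover frequency = 0.130 × 0.090 = 0.01170.
Expected number = 0.01170 × 1399 = 16.37 ≈ 16.

16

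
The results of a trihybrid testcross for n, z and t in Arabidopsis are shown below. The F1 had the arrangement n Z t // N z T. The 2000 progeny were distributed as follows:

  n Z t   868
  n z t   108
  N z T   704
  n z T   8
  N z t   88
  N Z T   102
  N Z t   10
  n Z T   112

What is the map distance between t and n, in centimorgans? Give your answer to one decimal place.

10.9 centimorgans

The two rarest classes, N Z t and n z T, are the double crossovers. Comparing them with the parentals, only the n allele has switched, so n is the middle locus and the order is t – n – z.
Crossovers in the t–n interval produce the single-crossover classes n Z T and N z t (112 + 88 = 200) plus the double crossovers (18).
RF(t–n) = (200 + 18) / 2000 = 218/2000 = 0.1090 → 10.9 centimorgans.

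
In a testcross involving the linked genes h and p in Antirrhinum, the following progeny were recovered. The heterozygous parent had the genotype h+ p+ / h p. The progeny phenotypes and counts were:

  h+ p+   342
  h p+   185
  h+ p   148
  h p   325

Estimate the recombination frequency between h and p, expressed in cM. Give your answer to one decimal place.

The recombinant classes are h+ p and h p+: 148 + 185 = 333.
Recombination frequency = 333/1000 = 0.3330 ≈ 33.3%, i.e. 33.3 cM.

33.3 cM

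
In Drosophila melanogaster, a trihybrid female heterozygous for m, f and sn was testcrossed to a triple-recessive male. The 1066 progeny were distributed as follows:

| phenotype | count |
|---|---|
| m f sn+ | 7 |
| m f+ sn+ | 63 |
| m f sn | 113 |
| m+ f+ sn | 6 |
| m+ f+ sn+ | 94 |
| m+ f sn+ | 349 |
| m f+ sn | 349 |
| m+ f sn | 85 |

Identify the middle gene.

The two most frequent reciprocal classes, m+ f sn+ and m f+ sn, are the parental types, so the F1 was m+ f sn+ / m f+ sn.
The two rarest classes, m f sn+ and m+ f+ sn, are the double crossovers. Comparing them with the parentals, only the m allele has switched, so m is the middle locus and the order is sn – m – f.

m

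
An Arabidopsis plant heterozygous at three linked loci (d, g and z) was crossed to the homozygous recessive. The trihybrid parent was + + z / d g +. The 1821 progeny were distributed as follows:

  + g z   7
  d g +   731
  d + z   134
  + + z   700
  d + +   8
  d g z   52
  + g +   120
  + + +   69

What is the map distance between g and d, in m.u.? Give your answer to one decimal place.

The two rarest classes, + g z and d + +, are the double crossovers. Comparing them with the parentals, only the g allele has switched, so g is the middle locus and the order is z – g – d.
Crossovers in the g–d interval produce the single-crossover classes d + z and + g + (134 + 120 = 254) plus the double crossovers (15).
RF(g–d) = (254 + 15) / 1821 = 269/1821 = 0.1477 → 14.8 m.u.

14.8 m.u.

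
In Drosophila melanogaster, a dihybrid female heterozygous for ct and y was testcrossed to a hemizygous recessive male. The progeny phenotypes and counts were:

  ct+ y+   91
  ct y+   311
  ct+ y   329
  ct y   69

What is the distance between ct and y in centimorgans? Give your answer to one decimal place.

20.0 centimorgans

The two most frequent classes, ct+ y (329) and ct y+ (311), are the parental types, so the F1 was ct+ y / ct y+.
The recombinant classes are ct+ y+ and ct y: 91 + 69 = 160.
Recombination frequency = 160/800 = 0.2000 ≈ 20.0%, i.e. 20.0 centimorgans.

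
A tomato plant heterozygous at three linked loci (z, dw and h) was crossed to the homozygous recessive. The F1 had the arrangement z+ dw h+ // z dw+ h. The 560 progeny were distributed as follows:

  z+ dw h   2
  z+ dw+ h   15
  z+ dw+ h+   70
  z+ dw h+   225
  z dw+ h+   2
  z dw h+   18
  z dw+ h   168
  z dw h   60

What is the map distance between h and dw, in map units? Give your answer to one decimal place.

The two rarest classes, z+ dw h and z dw+ h+, are the double crossovers. Comparing them with the parentals, only the h allele has switched, so h is the middle locus and the order is z – h – dw.
Crossovers in the h–dw interval produce the single-crossover classes z+ dw+ h+ and z dw h (70 + 60 = 130) plus the double crossovers (4).
RF(h–dw) = (130 + 4) / 560 = 134/560 = 0.2393 → 23.9 map units.

23.9 map units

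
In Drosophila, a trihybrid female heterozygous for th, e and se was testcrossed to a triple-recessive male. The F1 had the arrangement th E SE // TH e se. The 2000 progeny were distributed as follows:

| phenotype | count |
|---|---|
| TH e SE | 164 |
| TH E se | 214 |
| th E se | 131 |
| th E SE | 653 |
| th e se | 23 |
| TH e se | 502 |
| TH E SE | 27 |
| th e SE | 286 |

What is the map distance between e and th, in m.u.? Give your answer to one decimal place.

The two rarest classes, TH E SE and th e se, are the double crossovers. Comparing them with the parentals, only the th allele has switched, so th is the middle locus and the order is e – th – se.
Crossovers in the e–th interval produce the single-crossover classes th e SE and TH E se (286 + 214 = 500) plus the double crossovers (50).
RF(e–th) = (500 + 50) / 2000 = 550/2000 = 0.2750 → 27.5 m.u.

27.5 m.u.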